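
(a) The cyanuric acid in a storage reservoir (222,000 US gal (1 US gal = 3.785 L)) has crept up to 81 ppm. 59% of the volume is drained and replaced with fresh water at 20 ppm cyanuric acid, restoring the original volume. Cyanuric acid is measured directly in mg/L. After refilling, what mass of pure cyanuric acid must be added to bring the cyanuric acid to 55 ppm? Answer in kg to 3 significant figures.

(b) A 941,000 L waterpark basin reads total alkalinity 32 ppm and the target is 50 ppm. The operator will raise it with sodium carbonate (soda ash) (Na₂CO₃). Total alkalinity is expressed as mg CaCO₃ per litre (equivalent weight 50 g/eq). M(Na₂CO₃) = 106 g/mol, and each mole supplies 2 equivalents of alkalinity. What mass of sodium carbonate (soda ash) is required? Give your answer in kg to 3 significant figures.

(a) Volume: 222,000 US gal × 3.785 L/gal = 840,270 L.
(a) After draining 59% and refilling: 81 × 0.41 + 20 × 0.59 = 45.01 ppm.
(a) Deficit to target: 55 − 45.01 = 9.99 mg/L.
(a) Mass: 9.99 mg/L × 840,270 L = 8394 g cyanuric acid.

(b) Alkalinity to add: (50 − 32) = 18 mg/L as CaCO₃ × 941,000 L = 16,940 g as CaCO₃.
(b) Equivalents: 16,940 g ÷ 50 g/eq = 338.8 eq.
(b) Each mole of Na₂CO₃ supplies 2 eq, so 338.8 / 2 = 169.4 mol.
(b) Mass: 169.4 mol × 106 g/mol = 17,950 g.

(a) 8.39 kg; (b) 18.0 kg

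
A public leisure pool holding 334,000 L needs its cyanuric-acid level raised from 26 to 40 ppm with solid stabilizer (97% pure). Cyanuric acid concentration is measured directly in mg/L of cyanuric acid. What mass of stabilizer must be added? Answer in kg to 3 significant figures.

4.82 kg

CYA to add: (40 − 26) = 14 mg/L × 334,000 L = 4676 g cyanuric acid.
At 97% purity: 4676 / 0.97 = 4821 g product.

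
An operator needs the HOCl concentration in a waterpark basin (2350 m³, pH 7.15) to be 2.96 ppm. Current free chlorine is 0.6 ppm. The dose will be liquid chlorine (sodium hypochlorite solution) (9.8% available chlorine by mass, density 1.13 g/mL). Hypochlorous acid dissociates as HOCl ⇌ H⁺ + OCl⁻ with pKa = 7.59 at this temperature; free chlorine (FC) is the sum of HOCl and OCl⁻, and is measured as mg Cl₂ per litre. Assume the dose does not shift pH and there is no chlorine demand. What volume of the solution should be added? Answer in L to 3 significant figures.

Volume: 2350 m³ = 2,350,000 L.
[OCl⁻]/[HOCl] = 10^(pH − pKa) = 10^(7.15 − 7.59) = 0.3631; fraction as HOCl = 1/(1 + 0.3631) = 0.7336.
Free chlorine required for 2.96 ppm HOCl: 2.96 / 0.7336 = 4.035 ppm.
FC to add: 4.035 − 0.6 = 3.435 mg/L as Cl₂.
Cl₂ equivalent: 3.435 mg/L × 2,350,000 L = 8072 g.
Product at 9.8% available Cl: 8072 / 0.098 = 82,360 g.
Volume: 82,360 g ÷ 1.13 g/mL = 72,890 mL.

72.9 L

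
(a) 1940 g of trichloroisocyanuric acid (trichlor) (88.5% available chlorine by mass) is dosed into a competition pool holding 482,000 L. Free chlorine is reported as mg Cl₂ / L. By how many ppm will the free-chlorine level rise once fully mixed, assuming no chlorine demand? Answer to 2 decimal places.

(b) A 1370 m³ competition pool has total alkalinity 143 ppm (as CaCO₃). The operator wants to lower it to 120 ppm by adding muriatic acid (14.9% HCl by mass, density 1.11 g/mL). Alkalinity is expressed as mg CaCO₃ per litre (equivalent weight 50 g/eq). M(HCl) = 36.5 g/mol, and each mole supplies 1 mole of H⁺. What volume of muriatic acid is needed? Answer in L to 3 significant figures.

(a) 3.56 ppm; (b) 139 L

(a) Available chlorine delivered: 1940 g × 0.885 = 1717 g as Cl₂.
(a) Concentration rise: 1717 g / 482,000 L = 3.562 mg/L = 3.56 ppm.

(b) Volume: 1370 m³ = 1,370,000 L.
(b) Alkalinity to neutralize: (143 − 120) = 23 mg/L as CaCO₃ × 1,370,000 L = 31,510 g as CaCO₃.
(b) Equivalents of H⁺ required: 31,510 ÷ 50 g/eq = 630.2 eq = 630.2 mol HCl.
(b) Mass of HCl: 630.2 × 36.5 = 23,000 g.
(b) Mass of 14.9% solution: 23,000 / 0.149 = 154,400 g.
(b) Volume: 154,400 g ÷ 1.11 g/mL = 139,100 mL.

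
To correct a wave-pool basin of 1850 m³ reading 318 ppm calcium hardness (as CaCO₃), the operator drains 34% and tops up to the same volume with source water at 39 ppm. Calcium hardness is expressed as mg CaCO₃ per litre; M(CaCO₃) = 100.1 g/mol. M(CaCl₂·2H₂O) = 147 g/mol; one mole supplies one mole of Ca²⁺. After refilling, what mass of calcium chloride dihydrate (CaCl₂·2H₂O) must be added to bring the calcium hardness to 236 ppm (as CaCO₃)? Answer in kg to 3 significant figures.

Volume: 1850 m³ = 1,850,000 L.
After draining 34% and refilling: 318 × 0.66 + 39 × 0.34 = 223.14 ppm.
Deficit to target: 236 − 223.14 = 12.86 mg/L.
As CaCO₃: 12.86 mg/L × 1,850,000 L = 23,790 g; ÷ 100.1 = 237.7 mol Ca²⁺.
Mass: 237.7 × 147 = 34,940 g.

34.9 kg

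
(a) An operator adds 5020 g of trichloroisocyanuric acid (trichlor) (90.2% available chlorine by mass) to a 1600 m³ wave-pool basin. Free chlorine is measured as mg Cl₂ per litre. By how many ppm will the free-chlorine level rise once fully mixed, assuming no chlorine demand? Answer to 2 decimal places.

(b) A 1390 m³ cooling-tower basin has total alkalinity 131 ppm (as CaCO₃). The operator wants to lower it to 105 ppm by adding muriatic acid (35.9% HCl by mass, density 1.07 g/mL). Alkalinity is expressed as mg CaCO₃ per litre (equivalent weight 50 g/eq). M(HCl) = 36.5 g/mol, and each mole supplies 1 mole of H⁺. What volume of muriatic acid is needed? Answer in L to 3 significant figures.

(a) 2.83 ppm; (b) 68.7 L

(a) Volume: 1600 m³ = 1,600,000 L.
(a) Available chlorine delivered: 5020 g × 0.902 = 4528 g as Cl₂.
(a) Concentration rise: 4528 g / 1,600,000 L = 2.83 mg/L = 2.83 ppm.

(b) Volume: 1390 m³ = 1,390,000 L.
(b) Alkalinity to neutralize: (131 − 105) = 26 mg/L as CaCO₃ × 1,390,000 L = 36,140 g as CaCO₃.
(b) Equivalents of H⁺ required: 36,140 ÷ 50 g/eq = 722.8 eq = 722.8 mol HCl.
(b) Mass of HCl: 722.8 × 36.5 = 26,380 g.
(b) Mass of 35.9% solution: 26,380 / 0.359 = 73,490 g.
(b) Volume: 73,490 g ÷ 1.07 g/mL = 68,680 mL.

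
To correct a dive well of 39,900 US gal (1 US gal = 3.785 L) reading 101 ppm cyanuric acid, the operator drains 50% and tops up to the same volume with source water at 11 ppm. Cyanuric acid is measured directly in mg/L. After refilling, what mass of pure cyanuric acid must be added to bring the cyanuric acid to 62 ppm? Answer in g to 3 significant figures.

906 g

Volume: 39,900 US gal × 3.785 L/gal = 151,022 L.
After draining 50% and refilling: 101 × 0.50 + 11 × 0.50 = 56 ppm.
Deficit to target: 62 − 56 = 6 mg/L.
Mass: 6 mg/L × 151,022 L = 906.1 g cyanuric acid.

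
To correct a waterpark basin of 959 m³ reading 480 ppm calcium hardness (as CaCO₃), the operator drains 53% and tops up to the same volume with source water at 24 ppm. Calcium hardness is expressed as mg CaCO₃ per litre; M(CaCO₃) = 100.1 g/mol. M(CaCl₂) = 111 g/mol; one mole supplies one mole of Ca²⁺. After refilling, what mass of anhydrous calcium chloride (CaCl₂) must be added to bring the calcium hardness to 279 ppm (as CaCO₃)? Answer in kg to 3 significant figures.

43.3 kg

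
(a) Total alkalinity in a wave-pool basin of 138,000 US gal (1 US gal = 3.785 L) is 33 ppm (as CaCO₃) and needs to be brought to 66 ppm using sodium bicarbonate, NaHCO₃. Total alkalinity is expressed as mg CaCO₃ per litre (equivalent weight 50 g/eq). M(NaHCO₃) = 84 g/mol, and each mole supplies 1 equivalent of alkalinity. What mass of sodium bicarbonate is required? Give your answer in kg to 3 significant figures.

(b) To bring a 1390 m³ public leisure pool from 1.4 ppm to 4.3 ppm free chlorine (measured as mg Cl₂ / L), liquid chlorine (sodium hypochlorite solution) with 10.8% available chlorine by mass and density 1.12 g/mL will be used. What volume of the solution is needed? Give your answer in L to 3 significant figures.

(a) 29.0 kg; (b) 33.3 L

(a) Volume: 138,000 US gal × 3.785 L/gal = 522,330 L.
(a) Alkalinity to add: (66 − 33) = 33 mg/L as CaCO₃ × 522,330 L = 17,240 g as CaCO₃.
(a) Equivalents: 17,240 g ÷ 50 g/eq = 344.7 eq.
(a) NaHCO₃ supplies 1 eq per mole → 344.7 mol.
(a) Mass: 344.7 mol × 84 g/mol = 28,960 g.

(b) Volume: 1390 m³ = 1,390,000 L.
(b) Chlorine deficit: 4.3 − 1.4 = 2.9 ppm = 2.9 mg/L as Cl₂.
(b) Cl₂ equivalent needed: 2.9 mg/L × 1,390,000 L = 4,031,000 mg = 4031 g.
(b) Product at 10.8% available chlorine: 4031 / 0.108 = 37,320 g.
(b) Volume at density 1.12 g/mL: 37,320 g ÷ 1.12 g/mL = 33,330 mL.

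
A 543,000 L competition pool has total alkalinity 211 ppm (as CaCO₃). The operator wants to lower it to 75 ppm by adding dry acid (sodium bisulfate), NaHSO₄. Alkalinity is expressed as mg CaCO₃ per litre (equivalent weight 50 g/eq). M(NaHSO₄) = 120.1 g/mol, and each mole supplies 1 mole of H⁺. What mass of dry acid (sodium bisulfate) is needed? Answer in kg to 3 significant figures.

177 kg

Alkalinity to neutralize: (211 − 75) = 136 mg/L as CaCO₃ × 543,000 L = 73,850 g as CaCO₃.
Equivalents of H⁺ required: 73,850 ÷ 50 g/eq = 1477 eq = 1477 mol NaHSO₄.
Mass of NaHSO₄: 1477 × 120.1 = 177,400 g.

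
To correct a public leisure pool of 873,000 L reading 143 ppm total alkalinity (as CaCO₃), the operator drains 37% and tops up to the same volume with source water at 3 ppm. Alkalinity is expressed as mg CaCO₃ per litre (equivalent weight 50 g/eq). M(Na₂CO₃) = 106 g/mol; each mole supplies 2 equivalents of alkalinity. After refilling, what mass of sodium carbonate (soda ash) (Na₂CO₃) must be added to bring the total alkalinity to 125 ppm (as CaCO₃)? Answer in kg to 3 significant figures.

31.3 kg

After draining 37% and refilling: 143 × 0.63 + 3 × 0.37 = 91.2 ppm.
Deficit to target: 125 − 91.2 = 33.8 mg/L.
As CaCO₃: 33.8 mg/L × 873,000 L = 29,510 g; ÷ 50 g/eq ÷ 2 = 295.1 mol Na₂CO₃.
Mass: 295.1 × 106 = 31,280 g.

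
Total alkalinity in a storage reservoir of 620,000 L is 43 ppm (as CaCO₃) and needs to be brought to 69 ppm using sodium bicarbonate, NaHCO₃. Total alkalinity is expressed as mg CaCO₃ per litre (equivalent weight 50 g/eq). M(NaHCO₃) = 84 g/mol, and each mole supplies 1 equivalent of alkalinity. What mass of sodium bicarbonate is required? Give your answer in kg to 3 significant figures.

27.1 kg

Alkalinity to add: (69 − 43) = 26 mg/L as CaCO₃ × 620,000 L = 16,120 g as CaCO₃.
Equivalents: 16,120 g ÷ 50 g/eq = 322.4 eq.
NaHCO₃ supplies 1 eq per mole → 322.4 mol.
Mass: 322.4 mol × 84 g/mol = 27,080 g.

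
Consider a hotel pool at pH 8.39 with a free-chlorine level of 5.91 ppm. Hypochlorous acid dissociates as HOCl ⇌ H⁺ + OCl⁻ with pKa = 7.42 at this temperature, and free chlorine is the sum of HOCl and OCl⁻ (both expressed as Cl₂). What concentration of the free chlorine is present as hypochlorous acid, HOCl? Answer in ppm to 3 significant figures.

0.572 ppm

[OCl⁻]/[HOCl] = 10^(pH − pKa) = 10^(8.39 − 7.42) = 10^0.97 = 9.333.
Fraction as HOCl = 1 / (1 + 9.333) = 0.09678.
HOCl = 0.09678 × 5.91 ppm = 0.572 ppm.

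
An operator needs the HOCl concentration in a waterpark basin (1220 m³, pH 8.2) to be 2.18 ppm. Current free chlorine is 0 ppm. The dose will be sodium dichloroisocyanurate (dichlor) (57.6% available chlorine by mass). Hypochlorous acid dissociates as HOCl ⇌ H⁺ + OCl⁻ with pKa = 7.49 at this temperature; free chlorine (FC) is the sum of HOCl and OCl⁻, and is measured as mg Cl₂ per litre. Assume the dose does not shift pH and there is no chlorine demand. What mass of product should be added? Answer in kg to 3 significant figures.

28.3 kg

Volume: 1220 m³ = 1,220,000 L.
[OCl⁻]/[HOCl] = 10^(pH − pKa) = 10^(8.2 − 7.49) = 5.129; fraction as HOCl = 1/(1 + 5.129) = 0.1632.
Free chlorine required for 2.18 ppm HOCl: 2.18 / 0.1632 = 13.36 ppm.
FC to add: 13.36 − 0 = 13.36 mg/L as Cl₂.
Cl₂ equivalent: 13.36 mg/L × 1,220,000 L = 16,300 g.
Product at 57.6% available Cl: 16,300 / 0.576 = 28,300 g.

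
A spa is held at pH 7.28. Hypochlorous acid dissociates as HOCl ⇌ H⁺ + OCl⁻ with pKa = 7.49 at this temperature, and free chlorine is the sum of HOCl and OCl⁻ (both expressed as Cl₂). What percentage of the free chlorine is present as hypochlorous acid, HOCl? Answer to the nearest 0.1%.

61.9%

[OCl⁻]/[HOCl] = 10^(pH − pKa) = 10^(7.28 − 7.49) = 10^-0.21 = 0.6166.
Fraction as HOCl = 1 / (1 + 0.6166) = 0.6186.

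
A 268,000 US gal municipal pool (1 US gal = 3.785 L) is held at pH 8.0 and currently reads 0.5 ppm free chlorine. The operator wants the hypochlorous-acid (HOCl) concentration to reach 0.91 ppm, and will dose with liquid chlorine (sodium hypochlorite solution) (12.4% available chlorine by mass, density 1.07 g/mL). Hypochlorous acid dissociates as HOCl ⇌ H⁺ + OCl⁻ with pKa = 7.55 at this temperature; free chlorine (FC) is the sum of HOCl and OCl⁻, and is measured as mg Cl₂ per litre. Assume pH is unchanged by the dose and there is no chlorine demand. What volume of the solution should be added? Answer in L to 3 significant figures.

Volume: 268,000 US gal × 3.785 L/gal = 1,014,380 L.
[OCl⁻]/[HOCl] = 10^(pH − pKa) = 10^(8.0 − 7.55) = 2.818; fraction as HOCl = 1/(1 + 2.818) = 0.2619.
Free chlorine required for 0.91 ppm HOCl: 0.91 / 0.2619 = 3.475 ppm.
FC to add: 3.475 − 0.5 = 2.975 mg/L as Cl₂.
Cl₂ equivalent: 2.975 mg/L × 1,014,380 L = 3018 g.
Product at 12.4% available Cl: 3018 / 0.124 = 24,330 g.
Volume: 24,330 g ÷ 1.07 g/mL = 22,740 mL.

22.7 L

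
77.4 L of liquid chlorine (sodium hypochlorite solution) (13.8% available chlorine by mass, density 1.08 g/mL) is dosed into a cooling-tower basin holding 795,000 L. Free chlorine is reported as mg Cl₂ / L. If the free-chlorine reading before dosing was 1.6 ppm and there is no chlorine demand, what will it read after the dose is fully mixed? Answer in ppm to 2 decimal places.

Mass of solution: 77.4 L × 1000 mL/L × 1.08 g/mL = 83,590 g.
Available chlorine delivered: 83,590 g × 0.138 = 11,540 g as Cl₂.
Concentration rise: 11,540 g / 795,000 L = 14.51 mg/L = 14.51 ppm.
Final FC: 1.6 + 14.51 = 16.11 ppm.

16.11 ppm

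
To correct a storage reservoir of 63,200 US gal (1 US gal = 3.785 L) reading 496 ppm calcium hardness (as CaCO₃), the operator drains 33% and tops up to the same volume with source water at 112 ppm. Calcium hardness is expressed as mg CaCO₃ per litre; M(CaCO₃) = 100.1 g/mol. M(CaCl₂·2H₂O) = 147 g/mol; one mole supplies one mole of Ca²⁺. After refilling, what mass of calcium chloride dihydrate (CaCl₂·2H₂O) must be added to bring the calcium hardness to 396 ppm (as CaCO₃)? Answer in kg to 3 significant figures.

9.39 kg

Volume: 63,200 US gal × 3.785 L/gal = 239,212 L.
After draining 33% and refilling: 496 × 0.67 + 112 × 0.33 = 369.28 ppm.
Deficit to target: 396 − 369.28 = 26.72 mg/L.
As CaCO₃: 26.72 mg/L × 239,212 L = 6392 g; ÷ 100.1 = 63.85 mol Ca²⁺.
Mass: 63.85 × 147 = 9386 g.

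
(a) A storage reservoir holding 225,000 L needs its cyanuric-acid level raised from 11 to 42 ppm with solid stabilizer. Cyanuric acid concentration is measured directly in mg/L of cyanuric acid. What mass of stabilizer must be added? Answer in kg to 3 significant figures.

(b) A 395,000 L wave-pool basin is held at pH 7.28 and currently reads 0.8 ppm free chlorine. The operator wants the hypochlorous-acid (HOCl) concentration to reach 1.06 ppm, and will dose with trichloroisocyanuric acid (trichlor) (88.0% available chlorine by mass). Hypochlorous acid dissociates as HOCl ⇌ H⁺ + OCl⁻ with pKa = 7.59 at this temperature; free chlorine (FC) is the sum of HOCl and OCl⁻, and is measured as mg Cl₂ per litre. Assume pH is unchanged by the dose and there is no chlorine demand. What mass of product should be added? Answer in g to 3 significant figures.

(a) 6.97 kg; (b) 350 g

(a) CYA to add: (42 − 11) = 31 mg/L × 225,000 L = 6975 g cyanuric acid.

(b) [OCl⁻]/[HOCl] = 10^(pH − pKa) = 10^(7.28 − 7.59) = 0.4898; fraction as HOCl = 1/(1 + 0.4898) = 0.6712.
(b) Free chlorine required for 1.06 ppm HOCl: 1.06 / 0.6712 = 1.579 ppm.
(b) FC to add: 1.579 − 0.8 = 0.7792 mg/L as Cl₂.
(b) Cl₂ equivalent: 0.7792 mg/L × 395,000 L = 307.8 g.
(b) Product at 88.0% available Cl: 307.8 / 0.88 = 349.7 g.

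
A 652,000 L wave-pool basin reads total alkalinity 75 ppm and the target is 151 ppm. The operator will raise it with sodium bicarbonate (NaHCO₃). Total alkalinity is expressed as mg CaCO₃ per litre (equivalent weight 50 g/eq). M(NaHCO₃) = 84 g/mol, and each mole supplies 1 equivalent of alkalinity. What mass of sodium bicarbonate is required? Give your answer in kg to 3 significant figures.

Alkalinity to add: (151 − 75) = 76 mg/L as CaCO₃ × 652,000 L = 49,550 g as CaCO₃.
Equivalents: 49,550 g ÷ 50 g/eq = 991 eq.
NaHCO₃ supplies 1 eq per mole → 991 mol.
Mass: 991 mol × 84 g/mol = 83,250 g.

83.2 kg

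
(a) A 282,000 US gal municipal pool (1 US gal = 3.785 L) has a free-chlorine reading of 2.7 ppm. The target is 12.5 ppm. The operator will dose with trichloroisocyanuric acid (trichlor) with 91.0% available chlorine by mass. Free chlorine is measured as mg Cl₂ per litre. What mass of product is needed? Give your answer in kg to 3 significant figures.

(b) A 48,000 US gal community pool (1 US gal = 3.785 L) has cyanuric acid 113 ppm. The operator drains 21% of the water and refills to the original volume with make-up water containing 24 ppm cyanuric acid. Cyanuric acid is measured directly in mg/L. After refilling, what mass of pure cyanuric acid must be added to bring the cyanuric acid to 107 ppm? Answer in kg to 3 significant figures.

(a) 11.5 kg; (b) 2.31 kg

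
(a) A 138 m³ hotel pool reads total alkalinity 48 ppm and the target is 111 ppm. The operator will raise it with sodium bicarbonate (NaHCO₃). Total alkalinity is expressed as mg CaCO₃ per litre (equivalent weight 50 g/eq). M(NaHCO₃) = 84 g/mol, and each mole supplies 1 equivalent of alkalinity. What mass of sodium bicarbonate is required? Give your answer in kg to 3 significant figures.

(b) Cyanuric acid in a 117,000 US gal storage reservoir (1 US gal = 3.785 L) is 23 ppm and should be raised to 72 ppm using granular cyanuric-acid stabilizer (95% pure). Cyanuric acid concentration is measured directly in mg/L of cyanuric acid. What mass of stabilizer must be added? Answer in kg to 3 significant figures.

(a) 14.6 kg; (b) 22.8 kg

(a) Volume: 138 m³ = 138,000 L.
(a) Alkalinity to add: (111 − 48) = 63 mg/L as CaCO₃ × 138,000 L = 8694 g as CaCO₃.
(a) Equivalents: 8694 g ÷ 50 g/eq = 173.9 eq.
(a) NaHCO₃ supplies 1 eq per mole → 173.9 mol.
(a) Mass: 173.9 mol × 84 g/mol = 14,610 g.

(b) Volume: 117,000 US gal × 3.785 L/gal = 442,845 L.
(b) CYA to add: (72 − 23) = 49 mg/L × 442,845 L = 21,700 g cyanuric acid.
(b) At 95% purity: 21,700 / 0.95 = 22,840 g product.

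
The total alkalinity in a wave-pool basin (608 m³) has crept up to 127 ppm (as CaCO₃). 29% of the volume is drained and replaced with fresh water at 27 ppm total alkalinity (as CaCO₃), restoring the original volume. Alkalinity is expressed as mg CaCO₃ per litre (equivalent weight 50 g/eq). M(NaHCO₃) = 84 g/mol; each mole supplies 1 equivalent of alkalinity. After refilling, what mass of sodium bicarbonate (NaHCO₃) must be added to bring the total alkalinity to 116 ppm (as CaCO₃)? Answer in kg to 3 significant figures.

Volume: 608 m³ = 608,000 L.
After draining 29% and refilling: 127 × 0.71 + 27 × 0.29 = 98 ppm.
Deficit to target: 116 − 98 = 18 mg/L.
As CaCO₃: 18 mg/L × 608,000 L = 10,940 g; ÷ 50 g/eq ÷ 1 = 218.9 mol NaHCO₃.
Mass: 218.9 × 84 = 18,390 g.

18.4 kg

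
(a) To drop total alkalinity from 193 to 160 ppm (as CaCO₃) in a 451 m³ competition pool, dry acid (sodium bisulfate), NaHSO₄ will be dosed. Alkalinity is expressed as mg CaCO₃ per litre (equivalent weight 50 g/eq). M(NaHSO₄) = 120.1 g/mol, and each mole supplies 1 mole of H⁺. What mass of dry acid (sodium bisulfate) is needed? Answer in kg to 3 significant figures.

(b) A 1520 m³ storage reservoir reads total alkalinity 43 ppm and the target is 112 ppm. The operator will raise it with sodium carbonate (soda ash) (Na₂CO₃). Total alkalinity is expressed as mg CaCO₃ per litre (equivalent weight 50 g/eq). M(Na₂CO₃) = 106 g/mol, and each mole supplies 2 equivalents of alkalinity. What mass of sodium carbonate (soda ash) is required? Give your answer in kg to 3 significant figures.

(a) Volume: 451 m³ = 451,000 L.
(a) Alkalinity to neutralize: (193 − 160) = 33 mg/L as CaCO₃ × 451,000 L = 14,880 g as CaCO₃.
(a) Equivalents of H⁺ required: 14,880 ÷ 50 g/eq = 297.7 eq = 297.7 mol NaHSO₄.
(a) Mass of NaHSO₄: 297.7 × 120.1 = 35,750 g.

(b) Volume: 1520 m³ = 1,520,000 L.
(b) Alkalinity to add: (112 − 43) = 69 mg/L as CaCO₃ × 1,520,000 L = 104,900 g as CaCO₃.
(b) Equivalents: 104,900 g ÷ 50 g/eq = 2098 eq.
(b) Each mole of Na₂CO₃ supplies 2 eq, so 2098 / 2 = 1049 mol.
(b) Mass: 1049 mol × 106 g/mol = 111,200 g.

(a) 35.7 kg; (b) 111 kg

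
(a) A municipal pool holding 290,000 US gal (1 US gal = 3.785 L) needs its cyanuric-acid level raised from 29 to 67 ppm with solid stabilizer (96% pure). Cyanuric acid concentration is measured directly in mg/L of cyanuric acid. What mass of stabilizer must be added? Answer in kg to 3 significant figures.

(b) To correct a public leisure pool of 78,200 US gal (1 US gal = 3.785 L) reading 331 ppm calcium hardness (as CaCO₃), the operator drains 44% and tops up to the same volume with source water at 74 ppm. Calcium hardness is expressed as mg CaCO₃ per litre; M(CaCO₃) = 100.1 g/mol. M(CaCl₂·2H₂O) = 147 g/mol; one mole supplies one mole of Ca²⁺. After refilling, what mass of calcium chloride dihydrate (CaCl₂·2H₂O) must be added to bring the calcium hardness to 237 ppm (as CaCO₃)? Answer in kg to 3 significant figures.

(a) Volume: 290,000 US gal × 3.785 L/gal = 1,097,650 L.
(a) CYA to add: (67 − 29) = 38 mg/L × 1,097,650 L = 41,710 g cyanuric acid.
(a) At 96% purity: 41,710 / 0.96 = 43,450 g product.

(b) Volume: 78,200 US gal × 3.785 L/gal = 295,987 L.
(b) After draining 44% and refilling: 331 × 0.56 + 74 × 0.44 = 217.92 ppm.
(b) Deficit to target: 237 − 217.92 = 19.08 mg/L.
(b) As CaCO₃: 19.08 mg/L × 295,987 L = 5647 g; ÷ 100.1 = 56.42 mol Ca²⁺.
(b) Mass: 56.42 × 147 = 8293 g.

(a) 43.4 kg; (b) 8.29 kg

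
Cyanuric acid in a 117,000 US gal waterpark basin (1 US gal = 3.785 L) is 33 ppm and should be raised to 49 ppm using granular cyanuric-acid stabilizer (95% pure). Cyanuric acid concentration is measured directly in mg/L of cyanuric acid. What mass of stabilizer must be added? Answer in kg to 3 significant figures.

7.46 kg

Volume: 117,000 US gal × 3.785 L/gal = 442,845 L.
CYA to add: (49 − 33) = 16 mg/L × 442,845 L = 7086 g cyanuric acid.
At 95% purity: 7086 / 0.95 = 7458 g product.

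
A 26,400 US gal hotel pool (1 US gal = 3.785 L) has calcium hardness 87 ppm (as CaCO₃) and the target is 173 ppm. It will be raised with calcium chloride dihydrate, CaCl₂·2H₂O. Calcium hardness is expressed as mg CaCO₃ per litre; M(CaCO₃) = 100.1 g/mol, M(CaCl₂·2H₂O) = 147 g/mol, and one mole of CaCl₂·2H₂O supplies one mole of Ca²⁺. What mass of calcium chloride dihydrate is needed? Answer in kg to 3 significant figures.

Volume: 26,400 US gal × 3.785 L/gal = 99,924 L.
Hardness to add: (173 − 87) = 86 mg/L as CaCO₃ × 99,924 L = 8593 g as CaCO₃.
Moles of Ca²⁺ (1 mol Ca²⁺ ≡ 1 mol CaCO₃): 8593 / 100.1 g/mol = 85.85 mol.
Mass of CaCl₂·2H₂O: 85.85 × 147 = 12,620 g.

12.6 kg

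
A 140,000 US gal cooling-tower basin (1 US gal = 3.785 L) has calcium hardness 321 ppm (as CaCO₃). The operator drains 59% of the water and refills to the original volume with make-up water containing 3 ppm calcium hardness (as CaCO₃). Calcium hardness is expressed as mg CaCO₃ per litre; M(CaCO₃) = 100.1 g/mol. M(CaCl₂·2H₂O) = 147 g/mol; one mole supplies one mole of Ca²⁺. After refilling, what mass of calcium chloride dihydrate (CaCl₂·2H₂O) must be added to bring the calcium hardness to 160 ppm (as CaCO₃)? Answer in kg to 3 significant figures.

20.7 kg

Volume: 140,000 US gal × 3.785 L/gal = 529,900 L.
After draining 59% and refilling: 321 × 0.41 + 3 × 0.59 = 133.38 ppm.
Deficit to target: 160 − 133.38 = 26.62 mg/L.
As CaCO₃: 26.62 mg/L × 529,900 L = 14,110 g; ÷ 100.1 = 140.9 mol Ca²⁺.
Mass: 140.9 × 147 = 20,720 g.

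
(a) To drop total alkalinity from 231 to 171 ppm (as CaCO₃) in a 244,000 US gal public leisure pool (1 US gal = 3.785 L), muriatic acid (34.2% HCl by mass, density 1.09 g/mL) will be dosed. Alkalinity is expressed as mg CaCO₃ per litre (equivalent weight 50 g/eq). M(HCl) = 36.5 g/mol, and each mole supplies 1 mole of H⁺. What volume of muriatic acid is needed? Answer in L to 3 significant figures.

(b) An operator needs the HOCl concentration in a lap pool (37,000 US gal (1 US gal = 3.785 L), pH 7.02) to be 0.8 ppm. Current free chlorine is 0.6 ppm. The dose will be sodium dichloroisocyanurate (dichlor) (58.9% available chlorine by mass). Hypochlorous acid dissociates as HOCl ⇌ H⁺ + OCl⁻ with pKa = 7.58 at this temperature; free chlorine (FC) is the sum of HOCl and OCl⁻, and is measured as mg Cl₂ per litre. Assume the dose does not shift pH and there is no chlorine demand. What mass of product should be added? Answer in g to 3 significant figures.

(a) 109 L; (b) 99.9 g

(a) Volume: 244,000 US gal × 3.785 L/gal = 923,540 L.
(a) Alkalinity to neutralize: (231 − 171) = 60 mg/L as CaCO₃ × 923,540 L = 55,410 g as CaCO₃.
(a) Equivalents of H⁺ required: 55,410 ÷ 50 g/eq = 1108 eq = 1108 mol HCl.
(a) Mass of HCl: 1108 × 36.5 = 40,450 g.
(a) Mass of 34.2% solution: 40,450 / 0.342 = 118,300 g.
(a) Volume: 118,300 g ÷ 1.09 g/mL = 108,500 mL.

(b) Volume: 37,000 US gal × 3.785 L/gal = 140,045 L.
(b) [OCl⁻]/[HOCl] = 10^(pH − pKa) = 10^(7.02 − 7.58) = 0.2754; fraction as HOCl = 1/(1 + 0.2754) = 0.7841.
(b) Free chlorine required for 0.8 ppm HOCl: 0.8 / 0.7841 = 1.02 ppm.
(b) FC to add: 1.02 − 0.6 = 0.4203 mg/L as Cl₂.
(b) Cl₂ equivalent: 0.4203 mg/L × 140,045 L = 58.87 g.
(b) Product at 58.9% available Cl: 58.87 / 0.589 = 99.94 g.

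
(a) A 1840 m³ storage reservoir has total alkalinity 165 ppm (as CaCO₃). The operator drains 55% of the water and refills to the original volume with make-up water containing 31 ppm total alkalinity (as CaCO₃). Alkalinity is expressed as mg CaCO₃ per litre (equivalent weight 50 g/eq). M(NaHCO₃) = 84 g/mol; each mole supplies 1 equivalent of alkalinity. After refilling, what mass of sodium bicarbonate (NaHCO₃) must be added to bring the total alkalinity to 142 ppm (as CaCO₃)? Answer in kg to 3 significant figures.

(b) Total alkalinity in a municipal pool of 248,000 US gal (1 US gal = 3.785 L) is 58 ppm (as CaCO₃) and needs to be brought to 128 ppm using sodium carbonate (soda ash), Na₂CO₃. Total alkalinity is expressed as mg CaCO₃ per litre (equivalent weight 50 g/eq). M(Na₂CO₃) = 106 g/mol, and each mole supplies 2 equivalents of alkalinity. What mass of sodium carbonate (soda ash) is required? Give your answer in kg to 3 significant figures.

(a) 157 kg; (b) 69.7 kg

(a) Volume: 1840 m³ = 1,840,000 L.
(a) After draining 55% and refilling: 165 × 0.45 + 31 × 0.55 = 91.3 ppm.
(a) Deficit to target: 142 − 91.3 = 50.7 mg/L.
(a) As CaCO₃: 50.7 mg/L × 1,840,000 L = 93,290 g; ÷ 50 g/eq ÷ 1 = 1866 mol NaHCO₃.
(a) Mass: 1866 × 84 = 156,700 g.

(b) Volume: 248,000 US gal × 3.785 L/gal = 938,680 L.
(b) Alkalinity to add: (128 − 58) = 70 mg/L as CaCO₃ × 938,680 L = 65,710 g as CaCO₃.
(b) Equivalents: 65,710 g ÷ 50 g/eq = 1314 eq.
(b) Each mole of Na₂CO₃ supplies 2 eq, so 1314 / 2 = 657.1 mol.
(b) Mass: 657.1 mol × 106 g/mol = 69,650 g.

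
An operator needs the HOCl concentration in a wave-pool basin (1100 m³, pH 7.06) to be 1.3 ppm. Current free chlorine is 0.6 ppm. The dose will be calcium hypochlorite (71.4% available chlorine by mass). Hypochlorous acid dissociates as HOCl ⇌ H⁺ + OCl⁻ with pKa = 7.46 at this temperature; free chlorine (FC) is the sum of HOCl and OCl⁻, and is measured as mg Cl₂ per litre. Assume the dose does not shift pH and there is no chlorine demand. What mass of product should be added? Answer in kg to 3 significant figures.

1.88 kg

Volume: 1100 m³ = 1,100,000 L.
[OCl⁻]/[HOCl] = 10^(pH − pKa) = 10^(7.06 − 7.46) = 0.3981; fraction as HOCl = 1/(1 + 0.3981) = 0.7153.
Free chlorine required for 1.3 ppm HOCl: 1.3 / 0.7153 = 1.818 ppm.
FC to add: 1.818 − 0.6 = 1.218 mg/L as Cl₂.
Cl₂ equivalent: 1.218 mg/L × 1,100,000 L = 1339 g.
Product at 71.4% available Cl: 1339 / 0.714 = 1876 g.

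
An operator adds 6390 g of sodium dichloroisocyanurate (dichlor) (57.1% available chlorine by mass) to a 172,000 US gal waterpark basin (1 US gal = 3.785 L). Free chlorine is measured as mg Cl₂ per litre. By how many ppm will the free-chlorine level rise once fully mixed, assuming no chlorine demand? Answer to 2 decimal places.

Volume: 172,000 US gal × 3.785 L/gal = 651,020 L.
Available chlorine delivered: 6390 g × 0.571 = 3649 g as Cl₂.
Concentration rise: 3649 g / 651,020 L = 5.605 mg/L = 5.60 ppm.

5.60 ppm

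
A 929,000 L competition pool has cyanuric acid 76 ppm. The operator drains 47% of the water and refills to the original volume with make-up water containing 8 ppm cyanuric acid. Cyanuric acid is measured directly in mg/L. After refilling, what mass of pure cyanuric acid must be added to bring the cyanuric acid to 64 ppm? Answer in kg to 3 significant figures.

18.5 kg

After draining 47% and refilling: 76 × 0.53 + 8 × 0.47 = 44.04 ppm.
Deficit to target: 64 − 44.04 = 19.96 mg/L.
Mass: 19.96 mg/L × 929,000 L = 18,540 g cyanuric acid.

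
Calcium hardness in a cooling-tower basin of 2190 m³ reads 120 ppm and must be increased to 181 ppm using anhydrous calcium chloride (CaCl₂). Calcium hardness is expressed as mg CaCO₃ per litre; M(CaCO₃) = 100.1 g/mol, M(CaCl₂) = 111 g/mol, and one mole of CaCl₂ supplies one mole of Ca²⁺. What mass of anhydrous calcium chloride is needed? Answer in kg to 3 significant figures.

148 kg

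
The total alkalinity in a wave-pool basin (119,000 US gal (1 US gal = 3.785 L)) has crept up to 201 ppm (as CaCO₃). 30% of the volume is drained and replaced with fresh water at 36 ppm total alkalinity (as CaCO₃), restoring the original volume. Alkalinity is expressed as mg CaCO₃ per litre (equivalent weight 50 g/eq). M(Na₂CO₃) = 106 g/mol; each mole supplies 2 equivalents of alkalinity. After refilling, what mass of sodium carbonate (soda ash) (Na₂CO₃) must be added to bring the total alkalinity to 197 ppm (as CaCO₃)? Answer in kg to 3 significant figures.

21.7 kg

Volume: 119,000 US gal × 3.785 L/gal = 450,415 L.
After draining 30% and refilling: 201 × 0.70 + 36 × 0.30 = 151.5 ppm.
Deficit to target: 197 − 151.5 = 45.5 mg/L.
As CaCO₃: 45.5 mg/L × 450,415 L = 20,490 g; ÷ 50 g/eq ÷ 2 = 204.9 mol Na₂CO₃.
Mass: 204.9 × 106 = 21,720 g.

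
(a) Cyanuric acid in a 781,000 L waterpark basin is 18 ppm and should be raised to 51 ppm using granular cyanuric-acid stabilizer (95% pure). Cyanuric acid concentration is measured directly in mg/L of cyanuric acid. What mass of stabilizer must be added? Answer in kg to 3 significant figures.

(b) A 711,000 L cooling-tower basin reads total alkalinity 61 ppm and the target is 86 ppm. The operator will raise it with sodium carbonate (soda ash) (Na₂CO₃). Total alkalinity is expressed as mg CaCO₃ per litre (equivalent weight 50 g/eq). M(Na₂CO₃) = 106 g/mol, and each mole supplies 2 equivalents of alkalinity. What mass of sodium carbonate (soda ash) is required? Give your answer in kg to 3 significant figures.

(a) 27.1 kg; (b) 18.8 kg

(a) CYA to add: (51 − 18) = 33 mg/L × 781,000 L = 25,770 g cyanuric acid.
(a) At 95% purity: 25,770 / 0.95 = 27,130 g product.

(b) Alkalinity to add: (86 − 61) = 25 mg/L as CaCO₃ × 711,000 L = 17,780 g as CaCO₃.
(b) Equivalents: 17,780 g ÷ 50 g/eq = 355.5 eq.
(b) Each mole of Na₂CO₃ supplies 2 eq, so 355.5 / 2 = 177.8 mol.
(b) Mass: 177.8 mol × 106 g/mol = 18,840 g.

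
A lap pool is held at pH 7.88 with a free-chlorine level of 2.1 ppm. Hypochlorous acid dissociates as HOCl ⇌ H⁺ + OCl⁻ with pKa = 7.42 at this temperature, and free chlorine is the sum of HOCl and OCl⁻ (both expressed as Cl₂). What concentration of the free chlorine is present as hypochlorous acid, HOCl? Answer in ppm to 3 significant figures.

[OCl⁻]/[HOCl] = 10^(pH − pKa) = 10^(7.88 − 7.42) = 10^0.46 = 2.884.
Fraction as HOCl = 1 / (1 + 2.884) = 0.2575.
HOCl = 0.2575 × 2.1 ppm = 0.5407 ppm.

0.541 ppm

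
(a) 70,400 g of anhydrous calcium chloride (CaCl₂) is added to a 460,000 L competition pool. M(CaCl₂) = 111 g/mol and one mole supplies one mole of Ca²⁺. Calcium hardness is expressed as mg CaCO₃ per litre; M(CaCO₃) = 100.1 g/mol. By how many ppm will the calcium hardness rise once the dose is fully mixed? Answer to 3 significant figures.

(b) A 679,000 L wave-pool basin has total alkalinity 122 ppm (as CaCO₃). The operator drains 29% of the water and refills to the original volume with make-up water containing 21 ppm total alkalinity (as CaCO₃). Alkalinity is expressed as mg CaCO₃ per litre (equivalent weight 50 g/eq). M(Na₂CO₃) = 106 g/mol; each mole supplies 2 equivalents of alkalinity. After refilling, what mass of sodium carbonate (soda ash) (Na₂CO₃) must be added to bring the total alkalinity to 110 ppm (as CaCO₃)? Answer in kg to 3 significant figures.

(a) 138 ppm; (b) 12.4 kg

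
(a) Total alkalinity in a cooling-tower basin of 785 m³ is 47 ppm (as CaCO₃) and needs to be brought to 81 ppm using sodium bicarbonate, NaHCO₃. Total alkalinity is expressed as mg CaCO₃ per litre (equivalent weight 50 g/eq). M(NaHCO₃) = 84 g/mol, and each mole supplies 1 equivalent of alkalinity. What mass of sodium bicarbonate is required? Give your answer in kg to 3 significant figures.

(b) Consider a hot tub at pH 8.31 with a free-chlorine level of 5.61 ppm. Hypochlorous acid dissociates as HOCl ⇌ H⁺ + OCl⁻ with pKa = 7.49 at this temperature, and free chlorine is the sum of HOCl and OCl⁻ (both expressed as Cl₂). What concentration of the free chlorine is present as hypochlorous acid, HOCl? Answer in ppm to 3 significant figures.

(a) Volume: 785 m³ = 785,000 L.
(a) Alkalinity to add: (81 − 47) = 34 mg/L as CaCO₃ × 785,000 L = 26,690 g as CaCO₃.
(a) Equivalents: 26,690 g ÷ 50 g/eq = 533.8 eq.
(a) NaHCO₃ supplies 1 eq per mole → 533.8 mol.
(a) Mass: 533.8 mol × 84 g/mol = 44,840 g.

(b) [OCl⁻]/[HOCl] = 10^(pH − pKa) = 10^(8.31 − 7.49) = 10^0.82 = 6.607.
(b) Fraction as HOCl = 1 / (1 + 6.607) = 0.1315.
(b) HOCl = 0.1315 × 5.61 ppm = 0.7375 ppm.

(a) 44.8 kg; (b) 0.737 ppm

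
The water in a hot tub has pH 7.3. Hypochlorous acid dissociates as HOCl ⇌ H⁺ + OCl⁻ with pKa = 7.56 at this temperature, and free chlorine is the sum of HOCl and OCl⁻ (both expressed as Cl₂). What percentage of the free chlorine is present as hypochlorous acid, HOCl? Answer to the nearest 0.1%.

[OCl⁻]/[HOCl] = 10^(pH − pKa) = 10^(7.3 − 7.56) = 10^-0.26 = 0.5495.
Fraction as HOCl = 1 / (1 + 0.5495) = 0.6454.

64.5%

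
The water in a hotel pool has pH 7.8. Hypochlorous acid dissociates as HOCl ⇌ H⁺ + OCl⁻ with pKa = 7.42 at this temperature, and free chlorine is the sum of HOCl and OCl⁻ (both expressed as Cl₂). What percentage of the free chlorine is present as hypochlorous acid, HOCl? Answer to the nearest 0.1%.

29.4%

[OCl⁻]/[HOCl] = 10^(pH − pKa) = 10^(7.8 − 7.42) = 10^0.38 = 2.399.
Fraction as HOCl = 1 / (1 + 2.399) = 0.2942.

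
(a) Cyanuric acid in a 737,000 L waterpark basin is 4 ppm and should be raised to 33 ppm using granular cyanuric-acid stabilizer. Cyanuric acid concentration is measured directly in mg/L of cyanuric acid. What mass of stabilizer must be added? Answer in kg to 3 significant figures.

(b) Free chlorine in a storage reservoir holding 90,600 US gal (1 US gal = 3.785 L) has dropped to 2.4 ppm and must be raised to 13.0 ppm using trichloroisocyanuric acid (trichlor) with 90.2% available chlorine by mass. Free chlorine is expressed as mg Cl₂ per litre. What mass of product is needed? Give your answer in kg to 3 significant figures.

(a) CYA to add: (33 − 4) = 29 mg/L × 737,000 L = 21,370 g cyanuric acid.

(b) Volume: 90,600 US gal × 3.785 L/gal = 342,921 L.
(b) Chlorine deficit: 13.0 − 2.4 = 10.6 ppm = 10.6 mg/L as Cl₂.
(b) Cl₂ equivalent needed: 10.6 mg/L × 342,921 L = 3,635,000 mg = 3635 g.
(b) Product at 90.2% available chlorine: 3635 / 0.902 = 4030 g.

(a) 21.4 kg; (b) 4.03 kg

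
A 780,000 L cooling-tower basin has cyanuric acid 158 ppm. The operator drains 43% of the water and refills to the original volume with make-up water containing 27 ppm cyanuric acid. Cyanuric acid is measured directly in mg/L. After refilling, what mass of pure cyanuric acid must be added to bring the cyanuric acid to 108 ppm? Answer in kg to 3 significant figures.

4.94 kg

After draining 43% and refilling: 158 × 0.57 + 27 × 0.43 = 101.67 ppm.
Deficit to target: 108 − 101.67 = 6.33 mg/L.
Mass: 6.33 mg/L × 780,000 L = 4937 g cyanuric acid.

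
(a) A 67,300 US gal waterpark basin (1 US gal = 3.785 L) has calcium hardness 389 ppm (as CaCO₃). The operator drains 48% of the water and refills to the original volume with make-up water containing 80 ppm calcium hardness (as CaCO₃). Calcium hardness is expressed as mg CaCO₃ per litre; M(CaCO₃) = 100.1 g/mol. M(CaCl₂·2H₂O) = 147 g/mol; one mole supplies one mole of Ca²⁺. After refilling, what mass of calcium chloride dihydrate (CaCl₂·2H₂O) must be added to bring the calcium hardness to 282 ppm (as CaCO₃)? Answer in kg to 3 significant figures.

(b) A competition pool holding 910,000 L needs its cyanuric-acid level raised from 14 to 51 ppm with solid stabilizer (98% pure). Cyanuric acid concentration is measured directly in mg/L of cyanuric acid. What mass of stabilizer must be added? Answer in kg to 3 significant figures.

(a) 15.5 kg; (b) 34.4 kg

(a) Volume: 67,300 US gal × 3.785 L/gal = 254,730 L.
(a) After draining 48% and refilling: 389 × 0.52 + 80 × 0.48 = 240.68 ppm.
(a) Deficit to target: 282 − 240.68 = 41.32 mg/L.
(a) As CaCO₃: 41.32 mg/L × 254,730 L = 10,530 g; ÷ 100.1 = 105.1 mol Ca²⁺.
(a) Mass: 105.1 × 147 = 15,460 g.

(b) CYA to add: (51 − 14) = 37 mg/L × 910,000 L = 33,670 g cyanuric acid.
(b) At 98% purity: 33,670 / 0.98 = 34,360 g product.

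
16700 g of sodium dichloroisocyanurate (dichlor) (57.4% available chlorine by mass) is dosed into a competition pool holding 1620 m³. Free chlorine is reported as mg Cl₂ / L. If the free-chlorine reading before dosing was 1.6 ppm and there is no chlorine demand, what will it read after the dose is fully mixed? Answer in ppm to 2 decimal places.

7.52 ppm

Volume: 1620 m³ = 1,620,000 L.
Available chlorine delivered: 16,700 g × 0.574 = 9586 g as Cl₂.
Concentration rise: 9586 g / 1,620,000 L = 5.917 mg/L = 5.92 ppm.
Final FC: 1.6 + 5.92 = 7.52 ppm.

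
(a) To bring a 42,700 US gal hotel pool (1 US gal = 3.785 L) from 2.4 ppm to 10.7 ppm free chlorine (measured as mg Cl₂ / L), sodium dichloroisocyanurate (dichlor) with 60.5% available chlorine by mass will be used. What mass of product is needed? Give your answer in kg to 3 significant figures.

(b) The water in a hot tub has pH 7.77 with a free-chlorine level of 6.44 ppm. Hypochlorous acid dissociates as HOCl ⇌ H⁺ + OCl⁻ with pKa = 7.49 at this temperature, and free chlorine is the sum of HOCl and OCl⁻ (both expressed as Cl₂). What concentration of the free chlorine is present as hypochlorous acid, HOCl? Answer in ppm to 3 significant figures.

(a) Volume: 42,700 US gal × 3.785 L/gal = 161,620 L.
(a) Chlorine deficit: 10.7 − 2.4 = 8.3 ppm = 8.3 mg/L as Cl₂.
(a) Cl₂ equivalent needed: 8.3 mg/L × 161,620 L = 1,341,000 mg = 1341 g.
(a) Product at 60.5% available chlorine: 1341 / 0.605 = 2217 g.

(b) [OCl⁻]/[HOCl] = 10^(pH − pKa) = 10^(7.77 − 7.49) = 10^0.28 = 1.905.
(b) Fraction as HOCl = 1 / (1 + 1.905) = 0.3442.
(b) HOCl = 0.3442 × 6.44 ppm = 2.217 ppm.

(a) 2.22 kg; (b) 2.22 ppm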